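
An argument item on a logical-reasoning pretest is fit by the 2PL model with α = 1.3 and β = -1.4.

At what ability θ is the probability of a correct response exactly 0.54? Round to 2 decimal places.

P(θ) = 1 / (1 + exp(−α(θ − β)))
logit = ln(0.5400/0.4600) = 0.1603
θ = β + logit/(α) = -1.4 + 0.1603/1.3000 = -1.2767

-1.28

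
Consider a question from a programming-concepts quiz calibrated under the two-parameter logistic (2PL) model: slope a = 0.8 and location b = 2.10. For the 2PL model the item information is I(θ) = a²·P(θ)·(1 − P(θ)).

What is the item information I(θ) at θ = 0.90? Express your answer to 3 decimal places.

P = 1/(1+e^{0.9600}) = 0.2769
P(1−P) = 0.2769 × 0.7231 = 0.2002
I = a² × P(1−P) = 0.8² × 0.2002 = 0.12814

0.128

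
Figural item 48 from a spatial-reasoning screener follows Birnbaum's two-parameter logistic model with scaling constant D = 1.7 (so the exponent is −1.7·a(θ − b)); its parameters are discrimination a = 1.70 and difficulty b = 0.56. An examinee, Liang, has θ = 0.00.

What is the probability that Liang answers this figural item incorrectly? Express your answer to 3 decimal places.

P(θ) = 1 / (1 + exp(−D·a(θ − b)))
Exponent: 1.7 × 1.70 × (0.00 − 0.56) = -1.6184
1/(1 + e^{1.6184}) = 0.1654
P = 0.1654
P(incorrect) = 1 − 0.1654 = 0.8346

0.835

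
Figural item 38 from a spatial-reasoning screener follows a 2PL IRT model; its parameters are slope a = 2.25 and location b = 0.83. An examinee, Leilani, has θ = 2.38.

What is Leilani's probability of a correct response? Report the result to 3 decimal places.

0.970

P(θ) = 1 / (1 + exp(−a(θ − b)))
Exponent: 2.25 × (2.38 − 0.83) = 3.4875
1/(1 + e^{-3.4875}) = 0.9703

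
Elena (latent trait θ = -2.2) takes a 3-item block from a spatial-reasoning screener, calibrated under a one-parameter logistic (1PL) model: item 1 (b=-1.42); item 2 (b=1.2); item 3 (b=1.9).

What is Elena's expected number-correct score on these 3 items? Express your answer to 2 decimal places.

P(θ) = 1 / (1 + exp(−(θ − b)))
P_1 = 1/(1+e^{0.7800}) = 0.3143
P_2 = 1/(1+e^{3.4000}) = 0.0323
P_3 = 1/(1+e^{4.1000}) = 0.0163
E[score] = 0.3143 + 0.0323 + 0.0163 = 0.3629

0.36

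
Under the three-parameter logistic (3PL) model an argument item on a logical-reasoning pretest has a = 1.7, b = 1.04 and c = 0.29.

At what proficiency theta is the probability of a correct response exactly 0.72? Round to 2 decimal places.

1.29

P(theta) = c + (1 − c) · 1 / (1 + exp(−a(theta − b)))
Remove guessing floor: (0.72 − 0.29)/(1 − 0.29) = 0.6056
logit = ln(0.6056/0.3944) = 0.4290
theta = b + logit/(a) = 1.04 + 0.4290/1.7000 = 1.2924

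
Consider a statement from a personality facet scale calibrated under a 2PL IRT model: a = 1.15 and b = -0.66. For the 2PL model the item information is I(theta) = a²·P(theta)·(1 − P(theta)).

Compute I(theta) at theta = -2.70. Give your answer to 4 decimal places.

P = 1/(1+e^{2.3460}) = 0.0874
P(1−P) = 0.0874 × 0.9126 = 0.0797
I = a² × P(1−P) = 1.15² × 0.0797 = 0.10547

0.1055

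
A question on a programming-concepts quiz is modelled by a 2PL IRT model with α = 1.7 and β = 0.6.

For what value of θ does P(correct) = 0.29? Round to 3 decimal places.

0.073

P(θ) = 1 / (1 + exp(−α(θ − β)))
logit = ln(0.2900/0.7100) = -0.8954
θ = β + logit/(α) = 0.6 + (-0.8954)/1.7000 = 0.0733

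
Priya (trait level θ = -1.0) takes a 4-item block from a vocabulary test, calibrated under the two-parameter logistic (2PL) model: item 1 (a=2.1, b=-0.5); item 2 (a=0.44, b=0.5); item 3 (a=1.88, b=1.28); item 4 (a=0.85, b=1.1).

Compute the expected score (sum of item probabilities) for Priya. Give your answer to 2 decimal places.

0.76

P(θ) = 1 / (1 + exp(−a(θ − b)))
P_1 = 1/(1+e^{1.0500}) = 0.2592
P_2 = 1/(1+e^{0.6600}) = 0.3407
P_3 = 1/(1+e^{4.2864}) = 0.0136
P_4 = 1/(1+e^{1.7850}) = 0.1437
E[score] = 0.2592 + 0.3407 + 0.0136 + 0.1437 = 0.7572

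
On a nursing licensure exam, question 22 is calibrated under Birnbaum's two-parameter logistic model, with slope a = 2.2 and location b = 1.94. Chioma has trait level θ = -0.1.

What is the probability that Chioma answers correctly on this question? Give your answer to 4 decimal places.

0.0111

P(θ) = 1 / (1 + exp(−a(θ − b)))
Exponent: 2.2 × (-0.1 − 1.94) = -4.4880
1/(1 + e^{4.4880}) = 0.0111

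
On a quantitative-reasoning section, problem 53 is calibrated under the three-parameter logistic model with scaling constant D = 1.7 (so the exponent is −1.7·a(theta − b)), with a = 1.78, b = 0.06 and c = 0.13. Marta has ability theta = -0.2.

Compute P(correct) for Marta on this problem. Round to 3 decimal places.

P(theta) = c + (1 − c) · 1 / (1 + exp(−D·a(theta − b)))
Exponent: 1.7 × 1.78 × (-0.2 − 0.06) = -0.7868
1/(1 + e^{0.7868}) = 0.3129
P = 0.13 + 0.87 × 0.3129 = 0.4022

0.402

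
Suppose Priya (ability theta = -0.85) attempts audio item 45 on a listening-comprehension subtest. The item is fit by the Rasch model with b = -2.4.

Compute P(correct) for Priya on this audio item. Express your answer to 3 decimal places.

0.825

P(theta) = 1 / (1 + exp(−(theta − b)))
Exponent: (-0.85 − (-2.4)) = 1.5500
1/(1 + e^{-1.5500}) = 0.8249
P = 0.8249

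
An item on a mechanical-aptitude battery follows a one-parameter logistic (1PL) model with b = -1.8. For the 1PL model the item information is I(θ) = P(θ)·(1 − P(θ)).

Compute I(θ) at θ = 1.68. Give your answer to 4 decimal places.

0.0290

P = 1/(1+e^{-3.4800}) = 0.9701
P(1−P) = 0.9701 × 0.0299 = 0.0290
I = P(1−P) = 0.02899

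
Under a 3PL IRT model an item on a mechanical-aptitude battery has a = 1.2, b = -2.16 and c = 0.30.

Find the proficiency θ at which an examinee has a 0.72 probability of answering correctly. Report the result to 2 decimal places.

-1.82

P(θ) = c + (1 − c) · 1 / (1 + exp(−a(θ − b)))
Remove guessing floor: (0.72 − 0.30)/(1 − 0.30) = 0.6000
logit = ln(0.6000/0.4000) = 0.4055
θ = b + logit/(a) = -2.16 + 0.4055/1.2000 = -1.8221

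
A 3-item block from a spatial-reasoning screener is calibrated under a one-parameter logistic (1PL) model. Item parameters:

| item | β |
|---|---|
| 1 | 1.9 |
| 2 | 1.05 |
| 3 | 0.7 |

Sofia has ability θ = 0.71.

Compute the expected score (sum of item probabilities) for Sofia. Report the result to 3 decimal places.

1.152

P(θ) = 1 / (1 + exp(−(θ − β)))
P_1 = 1/(1+e^{1.1900}) = 0.2333
P_2 = 1/(1+e^{0.3400}) = 0.4158
P_3 = 1/(1+e^{-0.0100}) = 0.5025
E[score] = 0.2333 + 0.4158 + 0.5025 = 1.1516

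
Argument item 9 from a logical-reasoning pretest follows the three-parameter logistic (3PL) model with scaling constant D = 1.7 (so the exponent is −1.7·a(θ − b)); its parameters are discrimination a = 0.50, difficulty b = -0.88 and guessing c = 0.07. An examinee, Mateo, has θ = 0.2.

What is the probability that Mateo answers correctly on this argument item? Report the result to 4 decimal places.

0.7346

P(θ) = c + (1 − c) · 1 / (1 + exp(−D·a(θ − b)))
Exponent: 1.7 × 0.50 × (0.2 − (-0.88)) = 0.9180
1/(1 + e^{-0.9180}) = 0.7146
P = 0.07 + 0.93 × 0.7146 = 0.7346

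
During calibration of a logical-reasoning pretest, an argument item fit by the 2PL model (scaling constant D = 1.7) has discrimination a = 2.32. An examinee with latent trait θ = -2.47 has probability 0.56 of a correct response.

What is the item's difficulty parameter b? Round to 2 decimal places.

P(θ) = 1 / (1 + exp(−D·a(θ − b)))
logit(0.56) = ln(0.56/0.44) = 0.2412
b = θ − logit/(1.7·a) = -2.47 − 0.2412/3.9440 = -2.5311

-2.53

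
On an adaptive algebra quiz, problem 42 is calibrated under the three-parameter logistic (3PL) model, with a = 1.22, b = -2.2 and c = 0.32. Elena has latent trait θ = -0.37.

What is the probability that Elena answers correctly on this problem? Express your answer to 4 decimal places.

0.9341

P(θ) = c + (1 − c) · 1 / (1 + exp(−a(θ − b)))
Exponent: 1.22 × (-0.37 − (-2.2)) = 2.2326
1/(1 + e^{-2.2326}) = 0.9031
P = 0.32 + 0.68 × 0.9031 = 0.9341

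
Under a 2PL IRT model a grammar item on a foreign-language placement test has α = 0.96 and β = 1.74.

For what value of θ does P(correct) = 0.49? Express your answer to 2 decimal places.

1.70

P(θ) = 1 / (1 + exp(−α(θ − β)))
logit = ln(0.4900/0.5100) = -0.0400
θ = β + logit/(α) = 1.74 + (-0.0400)/0.9600 = 1.6983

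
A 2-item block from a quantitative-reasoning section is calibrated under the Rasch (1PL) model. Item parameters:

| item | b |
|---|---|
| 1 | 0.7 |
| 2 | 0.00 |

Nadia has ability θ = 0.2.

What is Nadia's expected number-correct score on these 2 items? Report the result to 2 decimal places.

P(θ) = 1 / (1 + exp(−(θ − b)))
P_1 = 1/(1+e^{0.5000}) = 0.3775
P_2 = 1/(1+e^{-0.2000}) = 0.5498
E[score] = 0.3775 + 0.5498 = 0.9274

0.93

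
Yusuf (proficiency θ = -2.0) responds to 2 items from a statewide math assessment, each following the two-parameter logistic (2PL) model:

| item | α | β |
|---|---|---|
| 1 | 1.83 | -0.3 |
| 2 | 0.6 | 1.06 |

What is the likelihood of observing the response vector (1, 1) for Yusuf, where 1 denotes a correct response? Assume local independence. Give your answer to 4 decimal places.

P(θ) = 1 / (1 + exp(−α(θ − β)))
P_1 = 1/(1+e^{3.1110}) = 0.0427
P_2 = 1/(1+e^{1.8360}) = 0.1375
L = P_1 × P_2 = 0.0427 × 0.1375 = 0.00587

0.0059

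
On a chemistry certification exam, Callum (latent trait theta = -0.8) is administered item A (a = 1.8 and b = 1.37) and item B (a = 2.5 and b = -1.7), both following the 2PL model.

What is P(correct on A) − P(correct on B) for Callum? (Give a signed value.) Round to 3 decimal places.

P(theta) = 1 / (1 + exp(−a(theta − b)))
P_A = 0.0197
P_B = 0.9047
P_A − P_B = -0.8849

-0.885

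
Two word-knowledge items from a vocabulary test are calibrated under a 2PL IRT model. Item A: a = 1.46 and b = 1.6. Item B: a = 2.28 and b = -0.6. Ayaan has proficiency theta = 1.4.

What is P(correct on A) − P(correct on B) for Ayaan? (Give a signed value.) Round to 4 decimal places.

-0.5621

P(theta) = 1 / (1 + exp(−a(theta − b)))
P_A = 0.4275
P_B = 0.9896
P_A − P_B = -0.5621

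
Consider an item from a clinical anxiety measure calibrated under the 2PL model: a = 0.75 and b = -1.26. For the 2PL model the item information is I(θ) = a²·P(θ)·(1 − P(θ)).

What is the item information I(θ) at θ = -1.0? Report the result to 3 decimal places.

0.139

P = 1/(1+e^{-0.1950}) = 0.5486
P(1−P) = 0.5486 × 0.4514 = 0.2476
I = a² × P(1−P) = 0.75² × 0.2476 = 0.13930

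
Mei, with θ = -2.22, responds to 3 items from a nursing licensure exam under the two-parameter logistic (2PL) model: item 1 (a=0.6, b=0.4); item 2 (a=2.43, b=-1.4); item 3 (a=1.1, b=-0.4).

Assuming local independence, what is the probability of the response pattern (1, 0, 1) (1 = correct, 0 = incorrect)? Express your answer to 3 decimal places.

P(θ) = 1 / (1 + exp(−a(θ − b)))
P_1 = 1/(1+e^{1.5720}) = 0.1719
P_2 = 1/(1+e^{1.9926}) = 0.1200
P_3 = 1/(1+e^{2.0020}) = 0.1190
L = P_1 × (1−P_2) × P_3 = 0.1719 × 0.8800 × 0.1190 = 0.01800

0.018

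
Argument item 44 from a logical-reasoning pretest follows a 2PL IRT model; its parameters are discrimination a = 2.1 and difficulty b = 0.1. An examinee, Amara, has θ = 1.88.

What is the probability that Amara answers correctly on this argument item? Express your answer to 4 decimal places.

0.9768

P(θ) = 1 / (1 + exp(−a(θ − b)))
Exponent: 2.1 × (1.88 − 0.1) = 3.7380
1/(1 + e^{-3.7380}) = 0.9768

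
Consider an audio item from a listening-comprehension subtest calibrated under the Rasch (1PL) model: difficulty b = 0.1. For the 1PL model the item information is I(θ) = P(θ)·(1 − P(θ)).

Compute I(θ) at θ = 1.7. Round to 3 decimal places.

P = 1/(1+e^{-1.6000}) = 0.8320
P(1−P) = 0.8320 × 0.1680 = 0.1398
I = P(1−P) = 0.13976

0.140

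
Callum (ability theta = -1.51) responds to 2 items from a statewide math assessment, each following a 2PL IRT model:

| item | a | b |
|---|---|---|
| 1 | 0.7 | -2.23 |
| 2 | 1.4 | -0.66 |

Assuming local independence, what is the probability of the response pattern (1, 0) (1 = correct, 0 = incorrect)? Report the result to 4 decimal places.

0.4780

P(theta) = 1 / (1 + exp(−a(theta − b)))
P_1 = 1/(1+e^{-0.5040}) = 0.6234
P_2 = 1/(1+e^{1.1900}) = 0.2333
L = P_1 × (1−P_2) = 0.6234 × 0.7667 = 0.47799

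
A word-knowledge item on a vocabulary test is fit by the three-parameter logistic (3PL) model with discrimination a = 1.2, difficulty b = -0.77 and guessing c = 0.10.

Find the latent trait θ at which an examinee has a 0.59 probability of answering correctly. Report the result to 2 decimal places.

-0.62

P(θ) = c + (1 − c) · 1 / (1 + exp(−a(θ − b)))
Remove guessing floor: (0.59 − 0.10)/(1 − 0.10) = 0.5444
logit = ln(0.5444/0.4556) = 0.1782
θ = b + logit/(a) = -0.77 + 0.1782/1.2000 = -0.6215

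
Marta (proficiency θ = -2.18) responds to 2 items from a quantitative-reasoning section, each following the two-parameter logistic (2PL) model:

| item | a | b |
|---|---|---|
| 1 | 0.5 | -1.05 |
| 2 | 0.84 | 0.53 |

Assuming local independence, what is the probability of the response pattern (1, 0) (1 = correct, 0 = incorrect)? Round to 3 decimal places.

P(θ) = 1 / (1 + exp(−a(θ − b)))
P_1 = 1/(1+e^{0.5650}) = 0.3624
P_2 = 1/(1+e^{2.2764}) = 0.0931
L = P_1 × (1−P_2) = 0.3624 × 0.9069 = 0.32865

0.329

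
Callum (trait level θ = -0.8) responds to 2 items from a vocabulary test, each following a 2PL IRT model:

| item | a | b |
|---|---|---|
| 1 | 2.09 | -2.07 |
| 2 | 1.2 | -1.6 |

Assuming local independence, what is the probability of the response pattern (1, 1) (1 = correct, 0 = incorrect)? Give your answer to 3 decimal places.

0.676

P(θ) = 1 / (1 + exp(−a(θ − b)))
P_1 = 1/(1+e^{-2.6543}) = 0.9343
P_2 = 1/(1+e^{-0.9600}) = 0.7231
L = P_1 × P_2 = 0.9343 × 0.7231 = 0.67560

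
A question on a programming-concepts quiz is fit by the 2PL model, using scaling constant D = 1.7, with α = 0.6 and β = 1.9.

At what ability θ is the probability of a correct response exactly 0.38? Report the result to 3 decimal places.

P(θ) = 1 / (1 + exp(−D·α(θ − β)))
logit = ln(0.3800/0.6200) = -0.4895
θ = β + logit/(1.7·α) = 1.9 + (-0.4895)/1.0200 = 1.4201

1.420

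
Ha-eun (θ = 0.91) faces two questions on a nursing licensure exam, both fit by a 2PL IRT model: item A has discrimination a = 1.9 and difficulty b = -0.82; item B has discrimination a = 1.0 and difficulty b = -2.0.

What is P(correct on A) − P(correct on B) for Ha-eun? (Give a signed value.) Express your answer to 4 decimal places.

0.0156

P(θ) = 1 / (1 + exp(−a(θ − b)))
P_A = 0.9640
P_B = 0.9483
P_A − P_B = 0.0156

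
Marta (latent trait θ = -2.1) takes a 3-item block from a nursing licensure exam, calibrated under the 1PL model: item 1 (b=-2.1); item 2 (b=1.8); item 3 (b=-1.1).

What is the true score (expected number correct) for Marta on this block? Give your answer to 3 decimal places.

P(θ) = 1 / (1 + exp(−(θ − b)))
P_1 = 1/(1+e^{0.0000}) = 0.5000
P_2 = 1/(1+e^{3.9000}) = 0.0198
P_3 = 1/(1+e^{1.0000}) = 0.2689
E[score] = 0.5000 + 0.0198 + 0.2689 = 0.7888

0.789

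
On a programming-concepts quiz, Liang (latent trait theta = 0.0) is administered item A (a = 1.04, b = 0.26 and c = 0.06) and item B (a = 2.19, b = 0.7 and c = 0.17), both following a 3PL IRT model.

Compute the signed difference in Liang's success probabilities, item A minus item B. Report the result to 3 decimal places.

P(theta) = c + (1 − c) · 1 / (1 + exp(−a(theta − b)))
P_A = 0.4668
P_B = 0.3174
P_A − P_B = 0.1495

0.149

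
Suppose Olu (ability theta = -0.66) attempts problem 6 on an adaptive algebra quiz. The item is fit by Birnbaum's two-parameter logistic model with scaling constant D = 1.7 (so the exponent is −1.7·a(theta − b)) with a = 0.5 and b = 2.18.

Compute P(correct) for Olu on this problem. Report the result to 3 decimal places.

P(theta) = 1 / (1 + exp(−D·a(theta − b)))
Exponent: 1.7 × 0.5 × (-0.66 − 2.18) = -2.4140
1/(1 + e^{2.4140}) = 0.0821
P = 0.0821

0.082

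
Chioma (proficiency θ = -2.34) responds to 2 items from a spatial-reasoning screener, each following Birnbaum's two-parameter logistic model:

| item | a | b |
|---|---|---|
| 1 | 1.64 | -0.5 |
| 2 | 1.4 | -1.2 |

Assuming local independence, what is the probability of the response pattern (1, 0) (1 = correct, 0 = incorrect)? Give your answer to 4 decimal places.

0.0388

P(θ) = 1 / (1 + exp(−a(θ − b)))
P_1 = 1/(1+e^{3.0176}) = 0.0466
P_2 = 1/(1+e^{1.5960}) = 0.1685
L = P_1 × (1−P_2) = 0.0466 × 0.8315 = 0.03878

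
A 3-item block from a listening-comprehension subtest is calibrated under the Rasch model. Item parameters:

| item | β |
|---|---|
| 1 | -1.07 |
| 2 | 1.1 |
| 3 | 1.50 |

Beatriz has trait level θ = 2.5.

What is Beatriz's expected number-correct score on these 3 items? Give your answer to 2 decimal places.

P(θ) = 1 / (1 + exp(−(θ − β)))
P_1 = 1/(1+e^{-3.5700}) = 0.9726
P_2 = 1/(1+e^{-1.4000}) = 0.8022
P_3 = 1/(1+e^{-1.0000}) = 0.7311
E[score] = 0.9726 + 0.8022 + 0.7311 = 2.5059

2.51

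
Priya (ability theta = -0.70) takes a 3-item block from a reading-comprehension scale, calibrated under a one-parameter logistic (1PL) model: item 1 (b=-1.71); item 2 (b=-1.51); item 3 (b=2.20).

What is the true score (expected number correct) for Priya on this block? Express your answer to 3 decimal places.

P(theta) = 1 / (1 + exp(−(theta − b)))
P_1 = 1/(1+e^{-1.0100}) = 0.7330
P_2 = 1/(1+e^{-0.8100}) = 0.6921
P_3 = 1/(1+e^{2.9000}) = 0.0522
E[score] = 0.7330 + 0.6921 + 0.0522 = 1.4773

1.477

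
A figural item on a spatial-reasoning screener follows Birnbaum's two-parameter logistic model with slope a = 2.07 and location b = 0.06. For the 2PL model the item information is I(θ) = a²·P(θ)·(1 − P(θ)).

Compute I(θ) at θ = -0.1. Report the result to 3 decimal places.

P = 1/(1+e^{0.3312}) = 0.4179
P(1−P) = 0.4179 × 0.5821 = 0.2433
I = a² × P(1−P) = 2.07² × 0.2433 = 1.04238

1.042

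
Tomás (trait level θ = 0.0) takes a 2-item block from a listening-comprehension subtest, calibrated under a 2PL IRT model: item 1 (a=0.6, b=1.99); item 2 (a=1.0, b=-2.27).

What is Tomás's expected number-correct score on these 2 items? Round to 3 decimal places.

1.139

P(θ) = 1 / (1 + exp(−a(θ − b)))
P_1 = 1/(1+e^{1.1940}) = 0.2325
P_2 = 1/(1+e^{-2.2700}) = 0.9064
E[score] = 0.2325 + 0.9064 = 1.1389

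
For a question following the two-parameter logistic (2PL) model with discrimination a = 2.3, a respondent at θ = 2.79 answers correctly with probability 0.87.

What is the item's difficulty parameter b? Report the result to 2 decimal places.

P(θ) = 1 / (1 + exp(−a(θ − b)))
logit(0.87) = ln(0.87/0.13) = 1.9010
b = θ − logit/(a) = 2.79 − 1.9010/2.3000 = 1.9635

1.96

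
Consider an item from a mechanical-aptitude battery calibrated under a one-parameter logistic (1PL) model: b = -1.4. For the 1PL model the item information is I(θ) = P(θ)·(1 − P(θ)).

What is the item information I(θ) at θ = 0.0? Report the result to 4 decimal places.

0.1587

P = 1/(1+e^{-1.4000}) = 0.8022
P(1−P) = 0.8022 × 0.1978 = 0.1587
I = P(1−P) = 0.15868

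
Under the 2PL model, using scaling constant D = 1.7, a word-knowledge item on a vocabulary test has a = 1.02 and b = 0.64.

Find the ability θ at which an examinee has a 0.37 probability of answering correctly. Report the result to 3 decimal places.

P(θ) = 1 / (1 + exp(−D·a(θ − b)))
logit = ln(0.3700/0.6300) = -0.5322
θ = b + logit/(1.7·a) = 0.64 + (-0.5322)/1.7340 = 0.3331

0.333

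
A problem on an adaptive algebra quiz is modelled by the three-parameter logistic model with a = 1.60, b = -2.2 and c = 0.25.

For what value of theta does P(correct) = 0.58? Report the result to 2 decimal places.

P(theta) = c + (1 − c) · 1 / (1 + exp(−a(theta − b)))
Remove guessing floor: (0.58 − 0.25)/(1 − 0.25) = 0.4400
logit = ln(0.4400/0.5600) = -0.2412
theta = b + logit/(a) = -2.2 + (-0.2412)/1.6000 = -2.3507

-2.35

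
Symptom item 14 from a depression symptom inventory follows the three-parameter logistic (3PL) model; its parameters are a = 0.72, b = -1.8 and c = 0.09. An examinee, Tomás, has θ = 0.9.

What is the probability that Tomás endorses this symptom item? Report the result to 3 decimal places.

P(θ) = c + (1 − c) · 1 / (1 + exp(−a(θ − b)))
Exponent: 0.72 × (0.9 − (-1.8)) = 1.9440
1/(1 + e^{-1.9440}) = 0.8748
P = 0.09 + 0.91 × 0.8748 = 0.8861

0.886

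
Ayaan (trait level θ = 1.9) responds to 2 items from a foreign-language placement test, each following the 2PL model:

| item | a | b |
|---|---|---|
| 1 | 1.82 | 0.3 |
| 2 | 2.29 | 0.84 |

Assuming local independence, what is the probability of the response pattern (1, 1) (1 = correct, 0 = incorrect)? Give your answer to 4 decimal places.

0.8715

P(θ) = 1 / (1 + exp(−a(θ − b)))
P_1 = 1/(1+e^{-2.9120}) = 0.9484
P_2 = 1/(1+e^{-2.4274}) = 0.9189
L = P_1 × P_2 = 0.9484 × 0.9189 = 0.87151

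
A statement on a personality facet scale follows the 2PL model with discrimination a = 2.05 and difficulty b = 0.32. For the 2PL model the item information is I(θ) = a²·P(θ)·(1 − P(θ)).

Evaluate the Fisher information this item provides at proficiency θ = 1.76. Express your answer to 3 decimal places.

P = 1/(1+e^{-2.9520}) = 0.9504
P(1−P) = 0.9504 × 0.0496 = 0.0472
I = a² × P(1−P) = 2.05² × 0.0472 = 0.19826

0.198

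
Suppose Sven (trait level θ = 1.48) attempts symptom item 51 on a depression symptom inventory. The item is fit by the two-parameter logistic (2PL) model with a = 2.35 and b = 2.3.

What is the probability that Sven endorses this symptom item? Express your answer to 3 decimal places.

0.127

P(θ) = 1 / (1 + exp(−a(θ − b)))
Exponent: 2.35 × (1.48 − 2.3) = -1.9270
1/(1 + e^{1.9270}) = 0.1271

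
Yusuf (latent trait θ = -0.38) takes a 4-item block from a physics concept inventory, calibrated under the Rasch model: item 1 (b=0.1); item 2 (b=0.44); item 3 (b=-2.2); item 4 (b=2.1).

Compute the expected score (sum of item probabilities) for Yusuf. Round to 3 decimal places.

1.626

P(θ) = 1 / (1 + exp(−(θ − b)))
P_1 = 1/(1+e^{0.4800}) = 0.3823
P_2 = 1/(1+e^{0.8200}) = 0.3058
P_3 = 1/(1+e^{-1.8200}) = 0.8606
P_4 = 1/(1+e^{2.4800}) = 0.0773
E[score] = 0.3823 + 0.3058 + 0.8606 + 0.0773 = 1.6259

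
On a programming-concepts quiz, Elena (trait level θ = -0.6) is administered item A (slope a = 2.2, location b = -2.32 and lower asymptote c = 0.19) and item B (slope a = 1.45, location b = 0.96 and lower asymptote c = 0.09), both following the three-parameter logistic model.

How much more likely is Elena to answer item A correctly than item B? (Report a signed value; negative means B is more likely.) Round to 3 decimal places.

P(θ) = c + (1 − c) · 1 / (1 + exp(−a(θ − b)))
P_A = 0.9820
P_B = 0.1758
P_A − P_B = 0.8062

0.806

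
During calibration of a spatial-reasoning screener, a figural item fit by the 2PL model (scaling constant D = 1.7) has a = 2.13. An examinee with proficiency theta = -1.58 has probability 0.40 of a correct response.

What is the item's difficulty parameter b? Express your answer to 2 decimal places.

-1.47

P(theta) = 1 / (1 + exp(−D·a(theta − b)))
logit(0.40) = ln(0.40/0.60) = -0.4055
b = theta − logit/(1.7·a) = -1.58 − (-0.4055)/3.6210 = -1.4680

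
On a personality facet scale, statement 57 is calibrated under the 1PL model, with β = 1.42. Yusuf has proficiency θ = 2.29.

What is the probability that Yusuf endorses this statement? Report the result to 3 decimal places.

P(θ) = 1 / (1 + exp(−(θ − β)))
Exponent: (2.29 − 1.42) = 0.8700
1/(1 + e^{-0.8700}) = 0.7047
P = 0.7047

0.705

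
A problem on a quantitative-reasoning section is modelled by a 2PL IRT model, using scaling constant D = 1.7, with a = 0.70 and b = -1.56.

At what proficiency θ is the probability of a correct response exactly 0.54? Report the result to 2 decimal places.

-1.43

P(θ) = 1 / (1 + exp(−D·a(θ − b)))
logit = ln(0.5400/0.4600) = 0.1603
θ = b + logit/(1.7·a) = -1.56 + 0.1603/1.1900 = -1.4253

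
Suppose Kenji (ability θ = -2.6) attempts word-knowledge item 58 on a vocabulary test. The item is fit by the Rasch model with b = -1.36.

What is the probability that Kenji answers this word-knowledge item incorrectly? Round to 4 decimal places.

0.7756

P(θ) = 1 / (1 + exp(−(θ − b)))
Exponent: (-2.6 − (-1.36)) = -1.2400
1/(1 + e^{1.2400}) = 0.2244
P = 0.2244
P(incorrect) = 1 − 0.2244 = 0.7756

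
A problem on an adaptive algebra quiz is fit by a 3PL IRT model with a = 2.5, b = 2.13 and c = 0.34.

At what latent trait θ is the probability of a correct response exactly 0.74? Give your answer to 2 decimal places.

2.30

P(θ) = c + (1 − c) · 1 / (1 + exp(−a(θ − b)))
Remove guessing floor: (0.74 − 0.34)/(1 − 0.34) = 0.6061
logit = ln(0.6061/0.3939) = 0.4308
θ = b + logit/(a) = 2.13 + 0.4308/2.5000 = 2.3023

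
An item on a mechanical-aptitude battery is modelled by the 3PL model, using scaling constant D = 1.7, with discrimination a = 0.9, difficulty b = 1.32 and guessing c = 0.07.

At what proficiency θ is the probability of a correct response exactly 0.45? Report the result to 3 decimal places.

1.078

P(θ) = c + (1 − c) · 1 / (1 + exp(−D·a(θ − b)))
Remove guessing floor: (0.45 − 0.07)/(1 − 0.07) = 0.4086
logit = ln(0.4086/0.5914) = -0.3697
θ = b + logit/(1.7·a) = 1.32 + (-0.3697)/1.5300 = 1.0783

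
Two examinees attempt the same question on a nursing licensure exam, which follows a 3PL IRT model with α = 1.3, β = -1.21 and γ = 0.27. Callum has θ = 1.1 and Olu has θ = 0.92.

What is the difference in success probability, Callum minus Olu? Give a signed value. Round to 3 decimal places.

P(θ) = γ + (1 − γ) · 1 / (1 + exp(−α(θ − β)))
P(Callum) = 0.9655  [exponent 3.0030]
P(Olu) = 0.9569  [exponent 2.7690]
Difference = 0.9655 − 0.9569 = 0.0086

0.009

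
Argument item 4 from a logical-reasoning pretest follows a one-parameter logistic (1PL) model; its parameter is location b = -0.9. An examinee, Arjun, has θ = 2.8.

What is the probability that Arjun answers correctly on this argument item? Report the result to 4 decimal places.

P(θ) = 1 / (1 + exp(−(θ − b)))
Exponent: (2.8 − (-0.9)) = 3.7000
1/(1 + e^{-3.7000}) = 0.9759
P = 0.9759

0.9759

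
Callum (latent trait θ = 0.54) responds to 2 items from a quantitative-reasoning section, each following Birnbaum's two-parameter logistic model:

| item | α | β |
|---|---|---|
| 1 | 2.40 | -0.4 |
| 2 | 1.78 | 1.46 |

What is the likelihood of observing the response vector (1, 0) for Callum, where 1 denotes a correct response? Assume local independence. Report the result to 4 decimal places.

0.7578

P(θ) = 1 / (1 + exp(−α(θ − β)))
P_1 = 1/(1+e^{-2.2560}) = 0.9052
P_2 = 1/(1+e^{1.6376}) = 0.1628
L = P_1 × (1−P_2) = 0.9052 × 0.8372 = 0.75781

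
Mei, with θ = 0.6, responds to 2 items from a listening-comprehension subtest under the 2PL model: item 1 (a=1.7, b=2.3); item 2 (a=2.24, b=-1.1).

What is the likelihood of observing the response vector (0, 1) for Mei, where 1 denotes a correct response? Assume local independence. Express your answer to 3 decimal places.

P(θ) = 1 / (1 + exp(−a(θ − b)))
P_1 = 1/(1+e^{2.8900}) = 0.0527
P_2 = 1/(1+e^{-3.8080}) = 0.9783
L = (1−P_1) × P_2 = 0.9473 × 0.9783 = 0.92678

0.927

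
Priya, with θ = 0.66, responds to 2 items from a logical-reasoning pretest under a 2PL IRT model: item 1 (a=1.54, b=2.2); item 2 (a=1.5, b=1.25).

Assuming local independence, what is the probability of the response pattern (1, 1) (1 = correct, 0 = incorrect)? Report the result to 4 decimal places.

P(θ) = 1 / (1 + exp(−a(θ − b)))
P_1 = 1/(1+e^{2.3716}) = 0.0854
P_2 = 1/(1+e^{0.8850}) = 0.2921
L = P_1 × P_2 = 0.0854 × 0.2921 = 0.02494

0.0249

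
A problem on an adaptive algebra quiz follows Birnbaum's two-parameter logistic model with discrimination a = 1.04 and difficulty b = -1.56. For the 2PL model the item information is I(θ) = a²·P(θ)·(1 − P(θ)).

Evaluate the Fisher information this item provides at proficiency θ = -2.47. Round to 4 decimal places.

0.2179

P = 1/(1+e^{0.9464}) = 0.2796
P(1−P) = 0.2796 × 0.7204 = 0.2014
I = a² × P(1−P) = 1.04² × 0.2014 = 0.21786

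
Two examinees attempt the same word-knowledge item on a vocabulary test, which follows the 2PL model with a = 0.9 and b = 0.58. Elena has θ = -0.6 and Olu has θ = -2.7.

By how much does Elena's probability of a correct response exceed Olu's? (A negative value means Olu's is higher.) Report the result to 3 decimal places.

0.207

P(θ) = 1 / (1 + exp(−a(θ − b)))
P(Elena) = 0.2569  [exponent -1.0620]
P(Olu) = 0.0496  [exponent -2.9520]
Difference = 0.2569 − 0.0496 = 0.2073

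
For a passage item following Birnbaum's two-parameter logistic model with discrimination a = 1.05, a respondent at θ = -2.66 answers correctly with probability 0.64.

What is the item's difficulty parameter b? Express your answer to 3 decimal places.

P(θ) = 1 / (1 + exp(−a(θ − b)))
logit(0.64) = ln(0.64/0.36) = 0.5754
b = θ − logit/(a) = -2.66 − 0.5754/1.0500 = -3.2080

-3.208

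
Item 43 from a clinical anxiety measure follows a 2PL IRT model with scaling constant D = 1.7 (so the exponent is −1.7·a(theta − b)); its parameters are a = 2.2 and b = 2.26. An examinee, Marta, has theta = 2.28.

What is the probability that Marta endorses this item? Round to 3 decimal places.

0.519

P(theta) = 1 / (1 + exp(−D·a(theta − b)))
Exponent: 1.7 × 2.2 × (2.28 − 2.26) = 0.0748
1/(1 + e^{-0.0748}) = 0.5187
P = 0.5187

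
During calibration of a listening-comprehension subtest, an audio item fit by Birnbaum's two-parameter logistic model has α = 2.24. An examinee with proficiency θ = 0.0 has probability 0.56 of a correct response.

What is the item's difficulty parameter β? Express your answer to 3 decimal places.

-0.108

P(θ) = 1 / (1 + exp(−α(θ − β)))
logit(0.56) = ln(0.56/0.44) = 0.2412
β = θ − logit/(α) = 0.0 − 0.2412/2.2400 = -0.1077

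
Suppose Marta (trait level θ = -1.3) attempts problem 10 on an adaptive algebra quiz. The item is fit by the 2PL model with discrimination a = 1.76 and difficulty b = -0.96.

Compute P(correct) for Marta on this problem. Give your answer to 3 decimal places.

P(θ) = 1 / (1 + exp(−a(θ − b)))
Exponent: 1.76 × (-1.3 − (-0.96)) = -0.5984
1/(1 + e^{0.5984}) = 0.3547

0.355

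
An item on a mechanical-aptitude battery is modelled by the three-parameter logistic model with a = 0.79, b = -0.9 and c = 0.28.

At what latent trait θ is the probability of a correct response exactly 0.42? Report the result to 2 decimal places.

P(θ) = c + (1 − c) · 1 / (1 + exp(−a(θ − b)))
Remove guessing floor: (0.42 − 0.28)/(1 − 0.28) = 0.1944
logit = ln(0.1944/0.8056) = -1.4214
θ = b + logit/(a) = -0.9 + (-1.4214)/0.7900 = -2.6992

-2.70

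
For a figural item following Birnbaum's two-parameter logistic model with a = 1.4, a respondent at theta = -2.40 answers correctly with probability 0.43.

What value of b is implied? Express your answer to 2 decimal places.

-2.20

P(theta) = 1 / (1 + exp(−a(theta − b)))
logit(0.43) = ln(0.43/0.57) = -0.2819
b = theta − logit/(a) = -2.40 − (-0.2819)/1.4000 = -2.1987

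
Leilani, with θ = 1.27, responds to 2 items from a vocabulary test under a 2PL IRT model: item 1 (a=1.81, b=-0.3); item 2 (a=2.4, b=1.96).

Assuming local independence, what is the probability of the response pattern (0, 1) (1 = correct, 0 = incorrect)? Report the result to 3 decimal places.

P(θ) = 1 / (1 + exp(−a(θ − b)))
P_1 = 1/(1+e^{-2.8417}) = 0.9449
P_2 = 1/(1+e^{1.6560}) = 0.1603
L = (1−P_1) × P_2 = 0.0551 × 0.1603 = 0.00883

0.009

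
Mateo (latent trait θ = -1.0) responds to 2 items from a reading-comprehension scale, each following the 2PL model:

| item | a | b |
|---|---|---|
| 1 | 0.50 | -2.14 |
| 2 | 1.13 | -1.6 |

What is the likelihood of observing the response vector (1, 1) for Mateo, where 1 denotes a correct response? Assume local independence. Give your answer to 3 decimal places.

P(θ) = 1 / (1 + exp(−a(θ − b)))
P_1 = 1/(1+e^{-0.5700}) = 0.6388
P_2 = 1/(1+e^{-0.6780}) = 0.6633
L = P_1 × P_2 = 0.6388 × 0.6633 = 0.42369

0.424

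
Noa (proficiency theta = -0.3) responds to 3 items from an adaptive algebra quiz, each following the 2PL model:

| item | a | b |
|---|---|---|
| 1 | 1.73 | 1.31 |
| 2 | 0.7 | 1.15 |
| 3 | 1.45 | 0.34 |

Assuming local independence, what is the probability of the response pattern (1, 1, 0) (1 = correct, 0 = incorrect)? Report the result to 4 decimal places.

0.0111

P(theta) = 1 / (1 + exp(−a(theta − b)))
P_1 = 1/(1+e^{2.7853}) = 0.0581
P_2 = 1/(1+e^{1.0150}) = 0.2660
P_3 = 1/(1+e^{0.9280}) = 0.2833
L = P_1 × P_2 × (1−P_3) = 0.0581 × 0.2660 × 0.7167 = 0.01108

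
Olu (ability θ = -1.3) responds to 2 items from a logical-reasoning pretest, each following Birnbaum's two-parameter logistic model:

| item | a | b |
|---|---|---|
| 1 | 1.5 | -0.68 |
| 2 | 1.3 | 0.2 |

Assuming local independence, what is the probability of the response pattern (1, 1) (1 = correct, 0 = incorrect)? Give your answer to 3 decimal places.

P(θ) = 1 / (1 + exp(−a(θ − b)))
P_1 = 1/(1+e^{0.9300}) = 0.2829
P_2 = 1/(1+e^{1.9500}) = 0.1246
L = P_1 × P_2 = 0.2829 × 0.1246 = 0.03524

0.035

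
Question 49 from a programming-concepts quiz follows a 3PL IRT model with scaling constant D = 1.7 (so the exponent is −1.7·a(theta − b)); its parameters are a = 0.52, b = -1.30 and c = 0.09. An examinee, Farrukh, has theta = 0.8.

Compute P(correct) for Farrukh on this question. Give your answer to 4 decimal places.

0.8770

P(theta) = c + (1 − c) · 1 / (1 + exp(−D·a(theta − b)))
Exponent: 1.7 × 0.52 × (0.8 − (-1.30)) = 1.8564
1/(1 + e^{-1.8564}) = 0.8649
P = 0.09 + 0.91 × 0.8649 = 0.8770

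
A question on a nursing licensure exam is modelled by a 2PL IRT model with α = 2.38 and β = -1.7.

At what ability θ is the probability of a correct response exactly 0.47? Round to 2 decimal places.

P(θ) = 1 / (1 + exp(−α(θ − β)))
logit = ln(0.4700/0.5300) = -0.1201
θ = β + logit/(α) = -1.7 + (-0.1201)/2.3800 = -1.7505

-1.75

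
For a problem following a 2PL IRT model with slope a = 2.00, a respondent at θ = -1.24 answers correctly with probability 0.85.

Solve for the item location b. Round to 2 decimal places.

-2.11

P(θ) = 1 / (1 + exp(−a(θ − b)))
logit(0.85) = ln(0.85/0.15) = 1.7346
b = θ − logit/(a) = -1.24 − 1.7346/2.0000 = -2.1073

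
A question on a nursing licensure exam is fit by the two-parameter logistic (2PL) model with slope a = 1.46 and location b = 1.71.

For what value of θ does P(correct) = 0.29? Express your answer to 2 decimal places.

P(θ) = 1 / (1 + exp(−a(θ − b)))
logit = ln(0.2900/0.7100) = -0.8954
θ = b + logit/(a) = 1.71 + (-0.8954)/1.4600 = 1.0967

1.10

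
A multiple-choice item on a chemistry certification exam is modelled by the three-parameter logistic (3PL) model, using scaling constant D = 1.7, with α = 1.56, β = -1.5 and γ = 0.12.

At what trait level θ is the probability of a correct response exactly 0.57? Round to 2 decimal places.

P(θ) = γ + (1 − γ) · 1 / (1 + exp(−D·α(θ − β)))
Remove guessing floor: (0.57 − 0.12)/(1 − 0.12) = 0.5114
logit = ln(0.5114/0.4886) = 0.0455
θ = β + logit/(1.7·α) = -1.5 + 0.0455/2.6520 = -1.4829

-1.48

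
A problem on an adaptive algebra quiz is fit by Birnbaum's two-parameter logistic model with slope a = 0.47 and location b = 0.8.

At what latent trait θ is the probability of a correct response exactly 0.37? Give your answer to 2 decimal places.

P(θ) = 1 / (1 + exp(−a(θ − b)))
logit = ln(0.3700/0.6300) = -0.5322
θ = b + logit/(a) = 0.8 + (-0.5322)/0.4700 = -0.3324

-0.33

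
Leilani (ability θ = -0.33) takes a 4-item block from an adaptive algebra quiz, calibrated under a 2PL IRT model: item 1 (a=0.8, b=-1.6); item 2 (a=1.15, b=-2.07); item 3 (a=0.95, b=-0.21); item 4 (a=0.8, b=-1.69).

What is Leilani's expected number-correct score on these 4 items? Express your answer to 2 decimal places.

P(θ) = 1 / (1 + exp(−a(θ − b)))
P_1 = 1/(1+e^{-1.0160}) = 0.7342
P_2 = 1/(1+e^{-2.0010}) = 0.8809
P_3 = 1/(1+e^{0.1140}) = 0.4715
P_4 = 1/(1+e^{-1.0880}) = 0.7480
E[score] = 0.7342 + 0.8809 + 0.4715 + 0.7480 = 2.8346

2.83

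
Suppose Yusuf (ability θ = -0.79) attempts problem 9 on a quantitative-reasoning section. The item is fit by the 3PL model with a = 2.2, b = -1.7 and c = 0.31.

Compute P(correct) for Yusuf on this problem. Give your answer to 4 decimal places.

0.9179

P(θ) = c + (1 − c) · 1 / (1 + exp(−a(θ − b)))
Exponent: 2.2 × (-0.79 − (-1.7)) = 2.0020
1/(1 + e^{-2.0020}) = 0.8810
P = 0.31 + 0.69 × 0.8810 = 0.9179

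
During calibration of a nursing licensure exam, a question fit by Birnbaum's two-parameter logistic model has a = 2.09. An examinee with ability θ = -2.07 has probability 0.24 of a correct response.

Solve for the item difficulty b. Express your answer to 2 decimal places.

-1.52

P(θ) = 1 / (1 + exp(−a(θ − b)))
logit(0.24) = ln(0.24/0.76) = -1.1527
b = θ − logit/(a) = -2.07 − (-1.1527)/2.0900 = -1.5185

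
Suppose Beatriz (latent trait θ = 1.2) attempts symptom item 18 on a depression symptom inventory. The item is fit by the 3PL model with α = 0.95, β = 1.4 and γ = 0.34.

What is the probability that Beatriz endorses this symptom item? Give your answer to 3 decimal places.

P(θ) = γ + (1 − γ) · 1 / (1 + exp(−α(θ − β)))
Exponent: 0.95 × (1.2 − 1.4) = -0.1900
1/(1 + e^{0.1900}) = 0.4526
P = 0.34 + 0.66 × 0.4526 = 0.6387

0.639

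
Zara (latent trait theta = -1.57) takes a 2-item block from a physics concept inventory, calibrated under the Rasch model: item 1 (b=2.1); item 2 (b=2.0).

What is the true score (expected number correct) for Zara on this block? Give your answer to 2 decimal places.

P(theta) = 1 / (1 + exp(−(theta − b)))
P_1 = 1/(1+e^{3.6700}) = 0.0248
P_2 = 1/(1+e^{3.5700}) = 0.0274
E[score] = 0.0248 + 0.0274 = 0.0522

0.05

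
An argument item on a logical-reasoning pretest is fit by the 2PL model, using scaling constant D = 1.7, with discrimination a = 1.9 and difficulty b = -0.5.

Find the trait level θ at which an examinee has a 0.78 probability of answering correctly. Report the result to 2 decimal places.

P(θ) = 1 / (1 + exp(−D·a(θ − b)))
logit = ln(0.7800/0.2200) = 1.2657
θ = b + logit/(1.7·a) = -0.5 + 1.2657/3.2300 = -0.1082

-0.11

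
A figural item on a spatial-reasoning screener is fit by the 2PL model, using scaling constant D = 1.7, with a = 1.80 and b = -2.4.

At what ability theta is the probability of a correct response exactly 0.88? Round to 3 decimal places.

P(theta) = 1 / (1 + exp(−D·a(theta − b)))
logit = ln(0.8800/0.1200) = 1.9924
theta = b + logit/(1.7·a) = -2.4 + 1.9924/3.0600 = -1.7489

-1.749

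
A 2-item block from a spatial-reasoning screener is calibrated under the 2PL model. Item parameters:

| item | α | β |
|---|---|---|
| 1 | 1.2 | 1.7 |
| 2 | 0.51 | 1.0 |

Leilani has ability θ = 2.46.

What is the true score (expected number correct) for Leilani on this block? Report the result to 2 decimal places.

P(θ) = 1 / (1 + exp(−α(θ − β)))
P_1 = 1/(1+e^{-0.9120}) = 0.7134
P_2 = 1/(1+e^{-0.7446}) = 0.6780
E[score] = 0.7134 + 0.6780 = 1.3914

1.39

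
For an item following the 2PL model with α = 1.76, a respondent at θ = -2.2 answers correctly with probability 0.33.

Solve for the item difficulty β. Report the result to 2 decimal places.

-1.80

P(θ) = 1 / (1 + exp(−α(θ − β)))
logit(0.33) = ln(0.33/0.67) = -0.7082
β = θ − logit/(α) = -2.2 − (-0.7082)/1.7600 = -1.7976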